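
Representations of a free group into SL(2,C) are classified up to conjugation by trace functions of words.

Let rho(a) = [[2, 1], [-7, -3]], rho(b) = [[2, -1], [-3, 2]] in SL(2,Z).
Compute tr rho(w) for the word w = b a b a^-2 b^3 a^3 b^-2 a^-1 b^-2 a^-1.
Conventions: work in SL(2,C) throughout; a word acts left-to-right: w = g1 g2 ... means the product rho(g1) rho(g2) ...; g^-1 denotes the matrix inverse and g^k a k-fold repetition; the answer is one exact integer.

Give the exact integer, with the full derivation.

rho(b) = [[2, -1], [-3, 2]]
... * rho(a) = [[2, 1], [-7, -3]]  ->  [[11, 5], [-20, -9]]
... * rho(b) = [[2, -1], [-3, 2]]  ->  [[7, -1], [-13, 2]]
... * rho(a^-1) = [[-3, -1], [7, 2]]  ->  [[-28, -9], [53, 17]]
... * rho(a^-1) = [[-3, -1], [7, 2]]  ->  [[21, 10], [-40, -19]]
... * rho(b) = [[2, -1], [-3, 2]]  ->  [[12, -1], [-23, 2]]
... * rho(b) = [[2, -1], [-3, 2]]  ->  [[27, -14], [-52, 27]]
... * rho(b) = [[2, -1], [-3, 2]]  ->  [[96, -55], [-185, 106]]
... * rho(a) = [[2, 1], [-7, -3]]  ->  [[577, 261], [-1112, -503]]
... * rho(a) = [[2, 1], [-7, -3]]  ->  [[-673, -206], [1297, 397]]
... * rho(a) = [[2, 1], [-7, -3]]  ->  [[96, -55], [-185, 106]]
... * rho(b^-1) = [[2, 1], [3, 2]]  ->  [[27, -14], [-52, 27]]
... * rho(b^-1) = [[2, 1], [3, 2]]  ->  [[12, -1], [-23, 2]]
... * rho(a^-1) = [[-3, -1], [7, 2]]  ->  [[-43, -14], [83, 27]]
... * rho(b^-1) = [[2, 1], [3, 2]]  ->  [[-128, -71], [247, 137]]
... * rho(b^-1) = [[2, 1], [3, 2]]  ->  [[-469, -270], [905, 521]]
... * rho(a^-1) = [[-3, -1], [7, 2]]  ->  [[-483, -71], [932, 137]]
tr = -483 + 137 = -346

-346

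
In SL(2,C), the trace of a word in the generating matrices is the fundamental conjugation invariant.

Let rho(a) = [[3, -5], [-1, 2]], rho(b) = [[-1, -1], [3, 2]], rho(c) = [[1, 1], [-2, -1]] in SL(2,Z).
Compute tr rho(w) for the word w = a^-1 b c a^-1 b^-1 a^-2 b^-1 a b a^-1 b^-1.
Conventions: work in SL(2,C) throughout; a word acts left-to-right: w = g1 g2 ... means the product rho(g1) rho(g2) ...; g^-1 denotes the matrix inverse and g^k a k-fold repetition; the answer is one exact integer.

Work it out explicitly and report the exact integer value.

33538

rho(a^-1) = [[2, 5], [1, 3]]
... * rho(b) = [[-1, -1], [3, 2]]  ->  [[13, 8], [8, 5]]
... * rho(c) = [[1, 1], [-2, -1]]  ->  [[-3, 5], [-2, 3]]
... * rho(a^-1) = [[2, 5], [1, 3]]  ->  [[-1, 0], [-1, -1]]
... * rho(b^-1) = [[2, 1], [-3, -1]]  ->  [[-2, -1], [1, 0]]
... * rho(a^-1) = [[2, 5], [1, 3]]  ->  [[-5, -13], [2, 5]]
... * rho(a^-1) = [[2, 5], [1, 3]]  ->  [[-23, -64], [9, 25]]
... * rho(b^-1) = [[2, 1], [-3, -1]]  ->  [[146, 41], [-57, -16]]
... * rho(a) = [[3, -5], [-1, 2]]  ->  [[397, -648], [-155, 253]]
... * rho(b) = [[-1, -1], [3, 2]]  ->  [[-2341, -1693], [914, 661]]
... * rho(a^-1) = [[2, 5], [1, 3]]  ->  [[-6375, -16784], [2489, 6553]]
... * rho(b^-1) = [[2, 1], [-3, -1]]  ->  [[37602, 10409], [-14681, -4064]]
tr = 37602 + -4064 = 33538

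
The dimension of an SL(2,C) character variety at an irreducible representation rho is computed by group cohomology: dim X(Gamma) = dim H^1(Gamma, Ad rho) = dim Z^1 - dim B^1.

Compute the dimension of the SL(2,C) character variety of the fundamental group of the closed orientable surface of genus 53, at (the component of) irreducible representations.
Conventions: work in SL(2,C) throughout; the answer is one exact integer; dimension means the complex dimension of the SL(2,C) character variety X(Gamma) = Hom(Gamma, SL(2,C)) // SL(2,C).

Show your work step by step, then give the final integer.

312

The genus-53 surface group: 2g = 106 generators, one relator prod [a_i, b_i].
Before the relator condition, cocycle space has dim 3*106 = 318.
At an irreducible rho, H^2 = coker(d_2) vanishes (Poincare duality: H^2 is dual to H^0 = invariants = 0), so d_2 is surjective onto sl_2 and dim Z^1 = 318 - 3 = 315.
As always at irreducible rho, dim B^1 = 3.
dim X = dim H^1 = 315 - 3 = 312.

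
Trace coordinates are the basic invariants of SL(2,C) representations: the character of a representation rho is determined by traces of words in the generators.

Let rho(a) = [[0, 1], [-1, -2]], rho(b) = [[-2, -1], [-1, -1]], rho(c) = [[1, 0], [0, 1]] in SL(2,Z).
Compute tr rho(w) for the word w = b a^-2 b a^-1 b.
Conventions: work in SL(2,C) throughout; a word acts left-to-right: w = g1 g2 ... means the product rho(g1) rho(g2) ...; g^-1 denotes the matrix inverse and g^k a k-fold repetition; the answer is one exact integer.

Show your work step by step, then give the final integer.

48

rho(b) = [[-2, -1], [-1, -1]]
... * rho(a^-1) = [[-2, -1], [1, 0]]  ->  [[3, 2], [1, 1]]
... * rho(a^-1) = [[-2, -1], [1, 0]]  ->  [[-4, -3], [-1, -1]]
... * rho(b) = [[-2, -1], [-1, -1]]  ->  [[11, 7], [3, 2]]
... * rho(a^-1) = [[-2, -1], [1, 0]]  ->  [[-15, -11], [-4, -3]]
... * rho(b) = [[-2, -1], [-1, -1]]  ->  [[41, 26], [11, 7]]
tr = 41 + 7 = 48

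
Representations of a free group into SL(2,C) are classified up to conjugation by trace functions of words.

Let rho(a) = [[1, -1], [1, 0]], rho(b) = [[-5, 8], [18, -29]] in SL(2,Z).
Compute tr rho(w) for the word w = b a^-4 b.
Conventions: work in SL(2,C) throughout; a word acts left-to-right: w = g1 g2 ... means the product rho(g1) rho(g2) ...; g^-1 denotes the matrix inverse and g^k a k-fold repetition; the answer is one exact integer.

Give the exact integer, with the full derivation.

-645

rho(b) = [[-5, 8], [18, -29]]
... * rho(a^-1) = [[0, 1], [-1, 1]]  ->  [[-8, 3], [29, -11]]
... * rho(a^-1) = [[0, 1], [-1, 1]]  ->  [[-3, -5], [11, 18]]
... * rho(a^-1) = [[0, 1], [-1, 1]]  ->  [[5, -8], [-18, 29]]
... * rho(a^-1) = [[0, 1], [-1, 1]]  ->  [[8, -3], [-29, 11]]
... * rho(b) = [[-5, 8], [18, -29]]  ->  [[-94, 151], [343, -551]]
tr = -94 + -551 = -645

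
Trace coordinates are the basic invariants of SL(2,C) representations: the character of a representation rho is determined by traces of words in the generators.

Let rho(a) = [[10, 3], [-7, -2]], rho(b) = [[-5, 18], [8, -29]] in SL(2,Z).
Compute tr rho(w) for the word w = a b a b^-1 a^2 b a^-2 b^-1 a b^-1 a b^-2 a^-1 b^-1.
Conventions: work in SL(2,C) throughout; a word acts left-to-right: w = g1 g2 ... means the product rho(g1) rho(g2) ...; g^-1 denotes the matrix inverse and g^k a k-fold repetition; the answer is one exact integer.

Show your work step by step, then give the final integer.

-1560411464528131648

rho(a) = [[10, 3], [-7, -2]]
... * rho(b) = [[-5, 18], [8, -29]]  ->  [[-26, 93], [19, -68]]
... * rho(a) = [[10, 3], [-7, -2]]  ->  [[-911, -264], [666, 193]]
... * rho(b^-1) = [[-29, -18], [-8, -5]]  ->  [[28531, 17718], [-20858, -12953]]
... * rho(a) = [[10, 3], [-7, -2]]  ->  [[161284, 50157], [-117909, -36668]]
... * rho(a) = [[10, 3], [-7, -2]]  ->  [[1261741, 383538], [-922414, -280391]]
... * rho(b) = [[-5, 18], [8, -29]]  ->  [[-3240401, 11588736], [2368942, -8472113]]
... * rho(a^-1) = [[-2, -3], [7, 10]]  ->  [[87601954, 125608563], [-64042675, -91827956]]
... * rho(a^-1) = [[-2, -3], [7, 10]]  ->  [[704056033, 993279768], [-514710342, -726151535]]
... * rho(b^-1) = [[-29, -18], [-8, -5]]  ->  [[-28363863101, -17639407434], [20735812198, 12895543831]]
... * rho(a) = [[10, 3], [-7, -2]]  ->  [[-160162778972, -49812774435], [117089315163, 36416348932]]
... * rho(b^-1) = [[-29, -18], [-8, -5]]  ->  [[5043222785668, 3131993893671], [-3686920931183, -2289689417594]]
... * rho(a) = [[10, 3], [-7, -2]]  ->  [[28508270600983, 8865680569662], [-20841383388672, -6481383958361]]
... * rho(b^-1) = [[-29, -18], [-8, -5]]  ->  [[-897665291985803, -557477273666004], [656251189938376, 407551820787901]]
... * rho(b^-1) = [[-29, -18], [-8, -5]]  ->  [[30492111656916319, 18945361624074474], [-22291699074516112, -13850280522830273]]
... * rho(a^-1) = [[-2, -3], [7, 10]]  ->  [[71633308054688680, 97977281269995783], [-52368565510779687, -71627708004754394]]
... * rho(b^-1) = [[-29, -18], [-8, -5]]  ->  [[-2861184183745937984, -1779285951334375155], [2091710063850646075, 1300772719217806336]]
tr = -2861184183745937984 + 1300772719217806336 = -1560411464528131648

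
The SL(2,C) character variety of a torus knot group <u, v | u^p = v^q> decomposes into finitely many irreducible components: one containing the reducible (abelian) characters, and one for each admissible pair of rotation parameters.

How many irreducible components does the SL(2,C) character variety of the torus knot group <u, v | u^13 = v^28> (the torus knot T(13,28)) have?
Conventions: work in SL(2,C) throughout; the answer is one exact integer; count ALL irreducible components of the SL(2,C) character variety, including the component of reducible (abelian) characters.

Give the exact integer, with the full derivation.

For T(13,28): irreducibility forces the central element u^13 = v^28 to one of +I, -I.
So on each irreducible component the traces are pinned: tr(u) = 2*cos(pi*alpha/13) with 1 <= alpha <= 12, tr(v) = 2*cos(pi*beta/28) with 1 <= beta <= 27.
Consistency of u^13 = (-1)^alpha I with v^28 = (-1)^beta I forces alpha = beta (mod 2).
count pairs: odd alpha (6 choices) x odd beta (14), plus even alpha (6) x even beta (13): 6*14 + 6*13 = 162.
Total: 162 irreducible-character components + 1 reducible (abelian) component = 163.

163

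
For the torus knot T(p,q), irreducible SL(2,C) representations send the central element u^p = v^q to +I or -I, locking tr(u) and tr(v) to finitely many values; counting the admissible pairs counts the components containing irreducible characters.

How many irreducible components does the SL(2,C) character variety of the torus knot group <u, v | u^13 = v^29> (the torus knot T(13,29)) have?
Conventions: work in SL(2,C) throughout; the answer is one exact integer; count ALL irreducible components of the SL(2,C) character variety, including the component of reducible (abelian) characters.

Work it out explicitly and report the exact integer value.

Gamma = < u, v | u^13 = v^29 > (torus knot T(13,29)); the central element u^13 = v^29 acts as +I or -I in any irreducible SL(2,C) representation.
This locks tr(u) to 2*cos(pi*alpha/13), alpha in 1..12, and tr(v) to 2*cos(pi*beta/29), beta in 1..28, on each component of irreducible characters.
The two central values (-1)^alpha I and (-1)^beta I must be the same matrix, so alpha and beta share a parity.
count pairs: odd alpha (6 choices) x odd beta (14), plus even alpha (6) x even beta (14): 6*14 + 6*14 = 168.
That is 168 components of irreducible characters, and with the reducible (abelian) component the total is 169.

169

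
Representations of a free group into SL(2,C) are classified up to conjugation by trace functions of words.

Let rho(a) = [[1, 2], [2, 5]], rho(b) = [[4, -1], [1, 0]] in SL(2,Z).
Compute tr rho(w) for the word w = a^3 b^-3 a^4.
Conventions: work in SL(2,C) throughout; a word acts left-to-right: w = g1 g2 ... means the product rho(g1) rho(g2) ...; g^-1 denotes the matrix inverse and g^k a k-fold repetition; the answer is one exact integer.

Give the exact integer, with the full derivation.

10787556

rho(a) = [[1, 2], [2, 5]]
... * rho(a) = [[1, 2], [2, 5]]  ->  [[5, 12], [12, 29]]
... * rho(a) = [[1, 2], [2, 5]]  ->  [[29, 70], [70, 169]]
... * rho(b^-1) = [[0, 1], [-1, 4]]  ->  [[-70, 309], [-169, 746]]
... * rho(b^-1) = [[0, 1], [-1, 4]]  ->  [[-309, 1166], [-746, 2815]]
... * rho(b^-1) = [[0, 1], [-1, 4]]  ->  [[-1166, 4355], [-2815, 10514]]
... * rho(a) = [[1, 2], [2, 5]]  ->  [[7544, 19443], [18213, 46940]]
... * rho(a) = [[1, 2], [2, 5]]  ->  [[46430, 112303], [112093, 271126]]
... * rho(a) = [[1, 2], [2, 5]]  ->  [[271036, 654375], [654345, 1579816]]
... * rho(a) = [[1, 2], [2, 5]]  ->  [[1579786, 3813947], [3813977, 9207770]]
tr = 1579786 + 9207770 = 10787556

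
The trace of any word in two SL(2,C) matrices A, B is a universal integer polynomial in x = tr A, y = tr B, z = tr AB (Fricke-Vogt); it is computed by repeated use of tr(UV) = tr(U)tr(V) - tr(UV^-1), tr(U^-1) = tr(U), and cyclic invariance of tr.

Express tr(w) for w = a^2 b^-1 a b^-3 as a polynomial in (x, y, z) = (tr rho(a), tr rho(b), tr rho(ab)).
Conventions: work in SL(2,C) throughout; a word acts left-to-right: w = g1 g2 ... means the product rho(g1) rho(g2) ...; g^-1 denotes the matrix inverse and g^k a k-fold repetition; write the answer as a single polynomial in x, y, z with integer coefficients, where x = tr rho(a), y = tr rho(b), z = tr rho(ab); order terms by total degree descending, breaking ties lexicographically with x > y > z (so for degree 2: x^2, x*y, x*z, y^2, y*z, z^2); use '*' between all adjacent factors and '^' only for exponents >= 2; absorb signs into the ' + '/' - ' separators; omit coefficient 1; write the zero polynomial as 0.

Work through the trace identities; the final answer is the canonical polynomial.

x^3*y^4 - 2*x^2*y^3*z - 2*x^3*y^2 - x*y^4 + x*y^2*z^2 + 3*x^2*y*z + y^3*z + 2*x*y^2 - x*z^2 - 2*y*z + x

tr(a^2) = tr(a) tr(a) - tr(1)   [square of a] = x^2 - 2
tr(a^3) = tr(a) tr(a^2) - tr(a)   [square of a] = x^3 - 3*x
tr(b a^2) = tr(a) tr(b a) - tr(b)   [square of a] = x*z - y
tr(a^3 b) = tr(a) tr(b a^2) - tr(b a)   [square of a] = x^2*z - x*y - z
tr(b^-1 a^3) = tr(a^3) tr(b) - tr(a^3 b)   [inverse elimination on b] = x^3*y - x^2*z - 2*x*y + z
tr(a b^-2 a^2) = tr(b^-1 a^3) tr(b) - tr(b^-1 a^3 b)   [inverse elimination on b] = x^3*y^2 - x^2*y*z - x^3 - 2*x*y^2 + y*z + 3*x
tr(b a b a) = tr(b a) tr(b a) - tr(1)   [split at a repeated b] = z^2 - 2
tr(b a b) = tr(b) tr(a b) - tr(a)   [square of b] = y*z - x
tr(a^2 b a b) = tr(a) tr(b a b a) - tr(b a b)   [square of a] = x*z^2 - y*z - x
tr(a^2 b a b^-1) = tr(a^2 b a) tr(b) - tr(a^2 b a b)   [inverse elimination on b] = x^2*y*z - x*y^2 - x*z^2 + x
tr(a b^-2 a^2 b) = tr(a^2 b a b^-1) tr(b) - tr(a^2 b a)   [inverse elimination on b] = x^2*y^2*z - x*y^3 - x*y*z^2 - x^2*z + 2*x*y + z
tr(b^-1 a^2 b^-1 a b^-1) = tr(a b^-2 a^2) tr(b) - tr(a b^-2 a^2 b)   [inverse elimination on b] = x^3*y^3 - 2*x^2*y^2*z - x^3*y - x*y^3 + x*y*z^2 + x^2*z + y^2*z + x*y - z
tr(b^-1 a^2 b^-1 a) = tr(a b^-1 a^2) tr(b) - tr(a b^-1 a^2 b)   [inverse elimination on b] = x^3*y^2 - 2*x^2*y*z - x*y^2 + x*z^2 + y*z - x
tr(a^2 b^-1 a b^-3) = tr(b^-1 a^2 b^-1 a b^-1) tr(b) - tr(b^-1 a^2 b^-1 a)   [inverse elimination on b] = x^3*y^4 - 2*x^2*y^3*z - 2*x^3*y^2 - x*y^4 + x*y^2*z^2 + 3*x^2*y*z + y^3*z + 2*x*y^2 - x*z^2 - 2*y*z + x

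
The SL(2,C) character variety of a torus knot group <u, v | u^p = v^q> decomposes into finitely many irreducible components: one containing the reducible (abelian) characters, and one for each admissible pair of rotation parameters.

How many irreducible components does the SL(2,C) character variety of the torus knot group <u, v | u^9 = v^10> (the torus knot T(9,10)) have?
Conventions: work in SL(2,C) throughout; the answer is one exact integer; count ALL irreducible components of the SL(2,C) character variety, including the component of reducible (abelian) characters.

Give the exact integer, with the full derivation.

In the torus knot group T(9,10), u^9 = v^10 is central, so an irreducible representation sends it to +I or -I (Schur).
This locks tr(u) to 2*cos(pi*alpha/9), alpha in 1..8, and tr(v) to 2*cos(pi*beta/10), beta in 1..9, on each component of irreducible characters.
u^9 = (-1)^alpha I and v^10 = (-1)^beta I must agree, so alpha and beta have equal parity.
Counting: 4 odd alphas x 5 odd betas + 4 even alphas x 4 even betas = 20 + 16 = 36.
That is 36 components of irreducible characters, and with the reducible (abelian) component the total is 37.

37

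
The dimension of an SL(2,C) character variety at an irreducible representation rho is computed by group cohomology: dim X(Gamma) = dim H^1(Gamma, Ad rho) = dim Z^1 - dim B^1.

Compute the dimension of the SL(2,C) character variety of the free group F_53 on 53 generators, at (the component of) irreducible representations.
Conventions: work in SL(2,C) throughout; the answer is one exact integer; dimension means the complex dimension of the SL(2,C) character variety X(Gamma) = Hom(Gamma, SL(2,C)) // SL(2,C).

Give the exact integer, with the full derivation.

156

Here Gamma is free of rank 53 — no relator constrains a cocycle.
A cocycle picks one sl_2 vector per generator freely, giving dim Z^1 = 3*53 = 159.
dim B^1 = 3: the coboundary map is injective because an irreducible image has centralizer 0 in sl_2.
dim X = dim H^1 = dim Z^1 - dim B^1 = 159 - 3 = 156.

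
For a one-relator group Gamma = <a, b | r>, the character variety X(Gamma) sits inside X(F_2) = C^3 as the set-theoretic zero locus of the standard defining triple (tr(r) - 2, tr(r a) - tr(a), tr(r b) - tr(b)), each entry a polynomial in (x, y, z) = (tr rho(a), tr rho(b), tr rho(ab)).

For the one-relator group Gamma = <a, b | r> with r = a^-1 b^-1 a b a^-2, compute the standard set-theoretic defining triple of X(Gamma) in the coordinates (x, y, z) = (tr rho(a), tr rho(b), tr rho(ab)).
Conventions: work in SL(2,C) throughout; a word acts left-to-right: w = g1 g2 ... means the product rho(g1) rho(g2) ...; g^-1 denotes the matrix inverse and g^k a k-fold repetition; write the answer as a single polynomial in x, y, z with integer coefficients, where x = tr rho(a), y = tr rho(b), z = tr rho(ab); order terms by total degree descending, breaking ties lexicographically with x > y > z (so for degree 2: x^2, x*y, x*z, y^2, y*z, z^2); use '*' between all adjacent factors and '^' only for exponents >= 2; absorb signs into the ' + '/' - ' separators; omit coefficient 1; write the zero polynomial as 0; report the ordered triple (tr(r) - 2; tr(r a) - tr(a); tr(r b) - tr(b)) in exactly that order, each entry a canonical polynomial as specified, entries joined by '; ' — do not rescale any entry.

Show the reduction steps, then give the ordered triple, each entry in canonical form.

-x^3*y*z + x^4 + x^2*y^2 + x^2*z^2 + x*y*z - 4*x^2 - y^2 - z^2; -x^2*y*z + x^3 + x*y^2 + x*z^2 - 4*x; -x^3*y^2*z + x^4*y + x^2*y^3 + 2*x^2*y*z^2 - x^3*z - x*z^3 - 4*x^2*y - y^3 - y*z^2 + 3*x*z + 2*y

tr(b a^-1) = tr(b) * tr(a) - tr(b a) = x*y - z
tr(b a^-2) = tr(b a^-1) * tr(a) - tr(b) = x^2*y - x*z - y
apply: tr(b a b) = tr(b) * tr(a b) - tr(a) = y*z - x
tr(b a b a) = tr(b a) * tr(b a) - tr(1) = z^2 - 2
tr(a^-1 b a b) = tr(b a b) * tr(a) - tr(b a b a) = x*y*z - x^2 - z^2 + 2
tr(a^-2 b a b) = tr(a^-1 b a b) * tr(a) - tr(a^-1 b a b a) = x^2*y*z - x^3 - x*z^2 - y*z + 3*x
apply: tr(a b a^-3 b) = tr(a^-2 b a b) * tr(a) - tr(a^-2 b a b a) = x^3*y*z - x^4 - x^2*z^2 - 2*x*y*z + 4*x^2 + z^2 - 2
use: tr(a^-1 b^-1 a b a^-2) = tr(a b a^-3) * tr(b) - tr(a b a^-3 b) = -x^3*y*z + x^4 + x^2*y^2 + x^2*z^2 + x*y*z - 4*x^2 - y^2 - z^2 + 2
use: tr(a b a) = tr(a) * tr(b a) - tr(b)  (reduce the a square) = x*z - y
use: tr(b^-1 a b a) = tr(a b a) * tr(b) - tr(a b a b)  (eliminate b^-1) = x*y*z - y^2 - z^2 + 2
use: tr(a^-1 b^-1 a b) = tr(b^-1 a b) * tr(a) - tr(b^-1 a b a)  (eliminate a^-1) = -x*y*z + x^2 + y^2 + z^2 - 2
use: tr(a^-1 b^-1 a b a^-1) = tr(a^-1 b^-1 a b) * tr(a) - tr(a^-1 b^-1 a b a)  (eliminate a^-1) = -x^2*y*z + x^3 + x*y^2 + x*z^2 - 3*x
tr(a^2) = tr(a) * tr(a) - tr(1)   [square of a] = x^2 - 2
tr(a b^2 a) = tr(b) * tr(a^2 b) - tr(a^2)   [square of b] = x*y*z - x^2 - y^2 + 2
apply: tr(a b^2 a b) = tr(b) * tr(a b a b) - tr(a b a)   [square of b] = y*z^2 - x*z - y
use: tr(b a b^-1 a b) = tr(a b^2 a) * tr(b) - tr(a b^2 a b)   [inverse elimination on b] = x*y^2*z - x^2*y - y^3 - y*z^2 + x*z + 3*y
use: tr(a b a b a) = tr(a) * tr(b a b a) - tr(b a b)   [square of a] = x*z^2 - y*z - x
tr(a b a b a b) = tr(a b) * tr(a b a b) - tr(a^-1 b^-1)   [split at a repeated a] = z^3 - 3*z
tr(b a b^-1 a b a) = tr(a b a b a) * tr(b) - tr(a b a b a b)   [inverse elimination on b] = x*y*z^2 - y^2*z - z^3 - x*y + 3*z
use: tr(b^-1 a b a^-1 b a) = tr(b a b^-1 a b) * tr(a) - tr(b a b^-1 a b a)   [inverse elimination on a] = x^2*y^2*z - x^3*y - x*y^3 - 2*x*y*z^2 + x^2*z + y^2*z + z^3 + 4*x*y - 3*z
apply: tr(b a^-1 b^-1 a b a^-1) = tr(b^-1 a b a^-1 b) * tr(a) - tr(b^-1 a b a^-1 b a)   [inverse elimination on a] = -x^2*y^2*z + x^3*y + x*y^3 + 2*x*y*z^2 - x^2*z - y^2*z - z^3 - 3*x*y + 3*z
use: tr(b a^-1 b^-1 a b) = tr(b^-1 a b^2) * tr(a) - tr(b^-1 a b^2 a)   [inverse elimination on a] = -x*y^2*z + x^2*y + y^3 + y*z^2 - 3*y
tr(a^-1 b^-1 a b a^-2 b) = tr(b a^-1 b^-1 a b a^-1) * tr(a) - tr(b a^-1 b^-1 a b)   [inverse elimination on a] = -x^3*y^2*z + x^4*y + x^2*y^3 + 2*x^2*y*z^2 - x^3*z - x*z^3 - 4*x^2*y - y^3 - y*z^2 + 3*x*z + 3*y
assemble the triple (tr(r) - 2; tr(r a) - x; tr(r b) - y)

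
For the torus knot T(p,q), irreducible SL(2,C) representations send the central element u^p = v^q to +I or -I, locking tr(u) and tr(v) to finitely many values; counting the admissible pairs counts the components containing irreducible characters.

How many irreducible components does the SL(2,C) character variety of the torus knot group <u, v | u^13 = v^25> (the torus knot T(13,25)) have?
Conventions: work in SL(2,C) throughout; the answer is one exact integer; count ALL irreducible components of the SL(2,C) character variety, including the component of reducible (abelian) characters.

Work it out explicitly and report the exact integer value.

Gamma = < u, v | u^13 = v^25 > (torus knot T(13,25)); the central element u^13 = v^25 acts as +I or -I in any irreducible SL(2,C) representation.
On an irreducible component, tr(u) is locked at 2*cos(pi*alpha/13) for some alpha in 1..12, and tr(v) at 2*cos(pi*beta/25) for some beta in 1..24.
Consistency of u^13 = (-1)^alpha I with v^25 = (-1)^beta I forces alpha = beta (mod 2).
Counting: 6 odd alphas x 12 odd betas + 6 even alphas x 12 even betas = 72 + 72 = 144.
components with irreducible characters: 144; plus the single component of reducible (abelian) characters: total 145.

145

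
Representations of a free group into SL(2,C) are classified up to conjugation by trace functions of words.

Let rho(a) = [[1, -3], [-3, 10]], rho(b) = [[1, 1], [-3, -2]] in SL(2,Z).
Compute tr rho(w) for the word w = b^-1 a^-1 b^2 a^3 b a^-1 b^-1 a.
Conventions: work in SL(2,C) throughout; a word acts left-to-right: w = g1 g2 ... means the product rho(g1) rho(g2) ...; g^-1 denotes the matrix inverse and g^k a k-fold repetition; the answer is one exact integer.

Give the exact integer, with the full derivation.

-2522878

rho(b^-1) = [[-2, -1], [3, 1]]
... * rho(a^-1) = [[10, 3], [3, 1]]  ->  [[-23, -7], [33, 10]]
... * rho(b) = [[1, 1], [-3, -2]]  ->  [[-2, -9], [3, 13]]
... * rho(b) = [[1, 1], [-3, -2]]  ->  [[25, 16], [-36, -23]]
... * rho(a) = [[1, -3], [-3, 10]]  ->  [[-23, 85], [33, -122]]
... * rho(a) = [[1, -3], [-3, 10]]  ->  [[-278, 919], [399, -1319]]
... * rho(a) = [[1, -3], [-3, 10]]  ->  [[-3035, 10024], [4356, -14387]]
... * rho(b) = [[1, 1], [-3, -2]]  ->  [[-33107, -23083], [47517, 33130]]
... * rho(a^-1) = [[10, 3], [3, 1]]  ->  [[-400319, -122404], [574560, 175681]]
... * rho(b^-1) = [[-2, -1], [3, 1]]  ->  [[433426, 277915], [-622077, -398879]]
... * rho(a) = [[1, -3], [-3, 10]]  ->  [[-400319, 1478872], [574560, -2122559]]
tr = -400319 + -2122559 = -2522878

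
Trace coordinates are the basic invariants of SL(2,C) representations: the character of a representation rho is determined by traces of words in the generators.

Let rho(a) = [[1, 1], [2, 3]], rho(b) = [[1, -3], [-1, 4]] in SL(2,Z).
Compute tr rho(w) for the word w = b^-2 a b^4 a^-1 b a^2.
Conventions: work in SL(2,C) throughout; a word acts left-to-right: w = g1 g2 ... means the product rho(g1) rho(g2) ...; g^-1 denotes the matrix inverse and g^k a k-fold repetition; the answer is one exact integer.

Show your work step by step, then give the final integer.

rho(b^-1) = [[4, 3], [1, 1]]
... * rho(b^-1) = [[4, 3], [1, 1]]  ->  [[19, 15], [5, 4]]
... * rho(a) = [[1, 1], [2, 3]]  ->  [[49, 64], [13, 17]]
... * rho(b) = [[1, -3], [-1, 4]]  ->  [[-15, 109], [-4, 29]]
... * rho(b) = [[1, -3], [-1, 4]]  ->  [[-124, 481], [-33, 128]]
... * rho(b) = [[1, -3], [-1, 4]]  ->  [[-605, 2296], [-161, 611]]
... * rho(b) = [[1, -3], [-1, 4]]  ->  [[-2901, 10999], [-772, 2927]]
... * rho(a^-1) = [[3, -1], [-2, 1]]  ->  [[-30701, 13900], [-8170, 3699]]
... * rho(b) = [[1, -3], [-1, 4]]  ->  [[-44601, 147703], [-11869, 39306]]
... * rho(a) = [[1, 1], [2, 3]]  ->  [[250805, 398508], [66743, 106049]]
... * rho(a) = [[1, 1], [2, 3]]  ->  [[1047821, 1446329], [278841, 384890]]
tr = 1047821 + 384890 = 1432711

1432711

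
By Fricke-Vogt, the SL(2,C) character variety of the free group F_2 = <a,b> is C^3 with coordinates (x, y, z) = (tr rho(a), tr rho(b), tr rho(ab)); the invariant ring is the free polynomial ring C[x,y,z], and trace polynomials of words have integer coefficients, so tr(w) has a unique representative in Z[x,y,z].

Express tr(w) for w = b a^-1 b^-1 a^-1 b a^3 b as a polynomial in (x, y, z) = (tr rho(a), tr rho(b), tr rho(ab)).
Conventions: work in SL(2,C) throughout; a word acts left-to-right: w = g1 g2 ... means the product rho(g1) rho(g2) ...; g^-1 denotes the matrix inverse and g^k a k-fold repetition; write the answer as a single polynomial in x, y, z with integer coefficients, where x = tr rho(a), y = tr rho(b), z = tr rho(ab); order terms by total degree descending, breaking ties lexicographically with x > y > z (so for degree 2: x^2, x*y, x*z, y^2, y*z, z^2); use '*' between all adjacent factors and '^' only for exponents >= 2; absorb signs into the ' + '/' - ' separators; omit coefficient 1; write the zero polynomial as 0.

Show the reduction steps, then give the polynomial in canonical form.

trace(b^2 a) = trace(b) * trace(a b) - trace(a)   [square of b] = y*z - x
trace(b^2) = trace(b) * trace(b) - trace(1)   [square of b] = y^2 - 2
trace(a^2 b^2) = trace(a) * trace(b^2 a) - trace(b^2)   [square of a] = x*y*z - x^2 - y^2 + 2
trace(a^2 b) = trace(a) * trace(b a) - trace(b)   [square of a] = x*z - y
trace(b^3 a^2) = trace(b) * trace(a^2 b^2) - trace(a^2 b)   [square of b] = x*y^2*z - x^2*y - y^3 - x*z + 3*y
trace(b^3 a) = trace(b) * trace(b a b) - trace(b a)   [square of b] = y^2*z - x*y - z
trace(b a^3 b^2) = trace(a) * trace(b^3 a^2) - trace(b^3 a)   [square of a] = x^2*y^2*z - x^3*y - x*y^3 - x^2*z - y^2*z + 4*x*y + z
trace(b a b a) = trace(a b) * trace(a b) - trace(1)   [split at a repeated a] = z^2 - 2
trace(a b a^2 b) = trace(a) * trace(b a b a) - trace(b a b)   [square of a] = x*z^2 - y*z - x
trace(a b a^2) = trace(a) * trace(a b a) - trace(a b)   [square of a] = x^2*z - x*y - z
trace(a b^2 a b a) = trace(b) * trace(a b a^2 b) - trace(a b a^2)   [square of b] = x*y*z^2 - x^2*z - y^2*z + z
trace(a b^2 a b) = trace(b) * trace(a b a b) - trace(a b a)   [square of b] = y*z^2 - x*z - y
trace(b a b a^3 b) = trace(a) * trace(a b^2 a b a) - trace(a b^2 a b)   [square of a] = x^2*y*z^2 - x^3*z - x*y^2*z - y*z^2 + 2*x*z + y
trace(b a b a^3) = trace(a) * trace(b a b a^2) - trace(b a b a)   [square of a] = x^2*z^2 - x*y*z - x^2 - z^2 + 2
trace(b a b a^3 b^2) = trace(b) * trace(b a b a^3 b) - trace(b a b a^3)   [square of b] = x^2*y^2*z^2 - x^3*y*z - x*y^3*z - x^2*z^2 - y^2*z^2 + 3*x*y*z + x^2 + y^2 + z^2 - 2
trace(b a b a b a) = trace(b a) * trace(b a b a) - trace(b^-1 a^-1)   [split at a repeated b] = z^3 - 3*z
trace(a b a b a b a) = trace(a) * trace(b a b a b a) - trace(b a b a b)   [square of a] = x*z^3 - y*z^2 - 2*x*z + y
trace(a b a b a^3 b) = trace(a) * trace(a b a b a b a) - trace(a b a b a b)   [square of a] = x^2*z^3 - x*y*z^2 - 2*x^2*z - z^3 + x*y + 3*z
trace(a b a b a^3) = trace(a) * trace(a^2 b a b a) - trace(a^2 b a b)   [square of a] = x^3*z^2 - x^2*y*z - x^3 - 2*x*z^2 + y*z + 3*x
trace(b a b a^3 b^2 a) = trace(b) * trace(a b a b a^3 b) - trace(a b a b a^3)   [square of b] = x^2*y*z^3 - x^3*z^2 - x*y^2*z^2 - x^2*y*z - y*z^3 + x^3 + x*y^2 + 2*x*z^2 + 2*y*z - 3*x
trace(a b a^3 b^2 a^-1 b) = trace(b a b a^3 b^2) * trace(a) - trace(b a b a^3 b^2 a)   [inverse elimination on a] = x^3*y^2*z^2 - x^4*y*z - x^2*y^3*z - x^2*y*z^3 + 4*x^2*y*z + y*z^3 - x*z^2 - 2*y*z + x
trace(b a^3 b^2 a^-1 b^-1 a) = trace(a b a^3 b^2 a^-1) * trace(b) - trace(a b a^3 b^2 a^-1 b)   [inverse elimination on b] = -x^3*y^2*z^2 + x^4*y*z + 2*x^2*y^3*z + x^2*y*z^3 - x^3*y^2 - x*y^4 - 5*x^2*y*z - y^3*z - y*z^3 + 4*x*y^2 + x*z^2 + 3*y*z - x
trace(b a^-1 b^-1 a^-1 b a^3 b) = trace(b a^3 b^2 a^-1 b^-1) * trace(a) - trace(b a^3 b^2 a^-1 b^-1 a)   [inverse elimination on a] = x^3*y^2*z^2 - x^4*y*z - 2*x^2*y^3*z - x^2*y*z^3 + x^3*y^2 + x*y^4 + 6*x^2*y*z + y^3*z + y*z^3 - x^3 - 5*x*y^2 - x*z^2 - 3*y*z + 3*x

x^3*y^2*z^2 - x^4*y*z - 2*x^2*y^3*z - x^2*y*z^3 + x^3*y^2 + x*y^4 + 6*x^2*y*z + y^3*z + y*z^3 - x^3 - 5*x*y^2 - x*z^2 - 3*y*z + 3*x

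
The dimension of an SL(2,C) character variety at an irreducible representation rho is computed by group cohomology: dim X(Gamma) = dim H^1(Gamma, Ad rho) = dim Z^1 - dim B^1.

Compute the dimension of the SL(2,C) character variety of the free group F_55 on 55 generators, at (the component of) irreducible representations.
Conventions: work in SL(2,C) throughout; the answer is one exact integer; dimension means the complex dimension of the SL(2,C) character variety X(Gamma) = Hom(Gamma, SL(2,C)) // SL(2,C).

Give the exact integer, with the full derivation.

Gamma = F_55 has 55 generators and no relators.
Z^1(Gamma, Ad rho) = (sl_2)^55: a cocycle is a free choice of one sl_2 vector per generator, so dim Z^1 = 3*55 = 165.
dim B^1 = 3: the coboundary map is injective because an irreducible image has centralizer 0 in sl_2.
Therefore dim X = 165 - 3 = 162.

162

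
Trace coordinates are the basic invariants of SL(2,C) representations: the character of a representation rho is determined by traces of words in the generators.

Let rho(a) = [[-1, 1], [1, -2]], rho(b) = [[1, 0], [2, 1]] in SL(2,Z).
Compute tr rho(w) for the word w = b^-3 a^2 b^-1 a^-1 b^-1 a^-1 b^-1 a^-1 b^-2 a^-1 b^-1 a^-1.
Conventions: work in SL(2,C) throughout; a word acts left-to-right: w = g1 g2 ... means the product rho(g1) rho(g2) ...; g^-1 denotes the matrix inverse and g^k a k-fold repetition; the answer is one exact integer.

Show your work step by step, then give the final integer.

rho(b^-1) = [[1, 0], [-2, 1]]
... * rho(b^-1) = [[1, 0], [-2, 1]]  ->  [[1, 0], [-4, 1]]
... * rho(b^-1) = [[1, 0], [-2, 1]]  ->  [[1, 0], [-6, 1]]
... * rho(a) = [[-1, 1], [1, -2]]  ->  [[-1, 1], [7, -8]]
... * rho(a) = [[-1, 1], [1, -2]]  ->  [[2, -3], [-15, 23]]
... * rho(b^-1) = [[1, 0], [-2, 1]]  ->  [[8, -3], [-61, 23]]
... * rho(a^-1) = [[-2, -1], [-1, -1]]  ->  [[-13, -5], [99, 38]]
... * rho(b^-1) = [[1, 0], [-2, 1]]  ->  [[-3, -5], [23, 38]]
... * rho(a^-1) = [[-2, -1], [-1, -1]]  ->  [[11, 8], [-84, -61]]
... * rho(b^-1) = [[1, 0], [-2, 1]]  ->  [[-5, 8], [38, -61]]
... * rho(a^-1) = [[-2, -1], [-1, -1]]  ->  [[2, -3], [-15, 23]]
... * rho(b^-1) = [[1, 0], [-2, 1]]  ->  [[8, -3], [-61, 23]]
... * rho(b^-1) = [[1, 0], [-2, 1]]  ->  [[14, -3], [-107, 23]]
... * rho(a^-1) = [[-2, -1], [-1, -1]]  ->  [[-25, -11], [191, 84]]
... * rho(b^-1) = [[1, 0], [-2, 1]]  ->  [[-3, -11], [23, 84]]
... * rho(a^-1) = [[-2, -1], [-1, -1]]  ->  [[17, 14], [-130, -107]]
tr = 17 + -107 = -90

-90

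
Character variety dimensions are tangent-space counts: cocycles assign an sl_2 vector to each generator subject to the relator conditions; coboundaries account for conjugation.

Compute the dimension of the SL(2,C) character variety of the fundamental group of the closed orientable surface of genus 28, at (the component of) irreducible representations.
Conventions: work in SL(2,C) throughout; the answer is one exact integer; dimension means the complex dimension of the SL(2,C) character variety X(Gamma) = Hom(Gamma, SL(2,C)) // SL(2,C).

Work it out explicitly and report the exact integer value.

162

The genus-28 surface group: 2g = 56 generators, one relator prod [a_i, b_i].
Before the relator condition, cocycle space has dim 3*56 = 168.
H^2 = coker(d_2) is dual to H^0 = 0 at irreducible rho (Poincare duality), so d_2 is onto: dim Z^1 = 165.
dim B^1 = 3 (coboundaries, injective at irreducible rho).
dim X = dim H^1 = 165 - 3 = 162.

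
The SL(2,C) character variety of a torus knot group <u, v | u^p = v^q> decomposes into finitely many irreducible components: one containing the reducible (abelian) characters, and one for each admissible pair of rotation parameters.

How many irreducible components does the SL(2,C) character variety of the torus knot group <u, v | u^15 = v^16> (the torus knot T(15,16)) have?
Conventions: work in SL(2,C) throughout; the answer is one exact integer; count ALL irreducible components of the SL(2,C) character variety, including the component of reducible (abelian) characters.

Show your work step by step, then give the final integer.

For T(15,16): irreducibility forces the central element u^15 = v^16 to one of +I, -I.
This locks tr(u) to 2*cos(pi*alpha/15), alpha in 1..14, and tr(v) to 2*cos(pi*beta/16), beta in 1..15, on each component of irreducible characters.
The two central values (-1)^alpha I and (-1)^beta I must be the same matrix, so alpha and beta share a parity.
Counting: 7 odd alphas x 8 odd betas + 7 even alphas x 7 even betas = 56 + 49 = 105.
That is 105 components of irreducible characters, and with the reducible (abelian) component the total is 106.

106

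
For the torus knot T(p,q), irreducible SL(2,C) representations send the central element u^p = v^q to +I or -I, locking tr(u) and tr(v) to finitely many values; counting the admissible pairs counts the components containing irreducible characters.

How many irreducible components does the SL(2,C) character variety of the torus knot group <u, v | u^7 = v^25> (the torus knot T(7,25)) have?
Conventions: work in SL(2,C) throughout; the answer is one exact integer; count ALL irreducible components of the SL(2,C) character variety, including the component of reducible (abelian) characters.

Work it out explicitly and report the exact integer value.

Gamma = < u, v | u^7 = v^25 > (torus knot T(7,25)); the central element u^7 = v^25 acts as +I or -I in any irreducible SL(2,C) representation.
On an irreducible component, tr(u) is locked at 2*cos(pi*alpha/7) for some alpha in 1..6, and tr(v) at 2*cos(pi*beta/25) for some beta in 1..24.
The two central values (-1)^alpha I and (-1)^beta I must be the same matrix, so alpha and beta share a parity.
count pairs: odd alpha (3 choices) x odd beta (12), plus even alpha (3) x even beta (12): 3*12 + 3*12 = 72.
That is 72 components of irreducible characters, and with the reducible (abelian) component the total is 73.

73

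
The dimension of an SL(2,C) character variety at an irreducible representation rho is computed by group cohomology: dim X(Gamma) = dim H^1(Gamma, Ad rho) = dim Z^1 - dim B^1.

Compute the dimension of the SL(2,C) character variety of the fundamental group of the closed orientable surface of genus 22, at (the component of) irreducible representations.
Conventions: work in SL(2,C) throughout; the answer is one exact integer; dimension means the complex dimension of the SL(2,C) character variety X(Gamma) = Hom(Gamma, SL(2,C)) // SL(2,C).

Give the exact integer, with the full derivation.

126

pi_1 of the closed genus-22 surface has 44 generators bound by the single product-of-commutators relator.
A cocycle assigns one sl_2 vector per generator subject to the relator condition d_2(z) = 0: dim of the unconstrained space is 3*2g = 132.
d_2 is surjective at irreducible rho (its cokernel H^2 is dual to H^0 = 0), so dim Z^1 = 132 - 3 = 129.
Coboundaries contribute dim B^1 = 3 (injective at irreducible rho).
dim H^1 = 129 - 3 = 126 = dim X.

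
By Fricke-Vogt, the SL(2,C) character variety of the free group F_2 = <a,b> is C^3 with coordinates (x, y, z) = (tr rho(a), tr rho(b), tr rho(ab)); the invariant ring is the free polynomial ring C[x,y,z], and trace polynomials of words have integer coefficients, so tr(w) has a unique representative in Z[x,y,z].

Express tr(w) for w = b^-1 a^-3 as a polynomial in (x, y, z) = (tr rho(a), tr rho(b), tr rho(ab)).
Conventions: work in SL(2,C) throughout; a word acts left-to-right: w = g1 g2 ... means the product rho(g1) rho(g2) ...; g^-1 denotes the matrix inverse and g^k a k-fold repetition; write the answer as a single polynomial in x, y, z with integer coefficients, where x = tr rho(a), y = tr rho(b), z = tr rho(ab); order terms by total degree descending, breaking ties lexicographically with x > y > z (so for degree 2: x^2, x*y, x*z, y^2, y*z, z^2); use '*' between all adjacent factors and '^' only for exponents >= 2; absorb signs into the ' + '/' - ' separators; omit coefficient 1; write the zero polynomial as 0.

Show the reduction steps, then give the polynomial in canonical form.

next, tr(b^-1) = tr(b) = y
next, tr(b^-1 a) = tr(a) tr(b) - tr(a b) = x*y - z
tr(b^-1 a^-1) = tr(b^-1) tr(a) - tr(b^-1 a) = z
and tr(a^-1 b^-1 a^-1) = tr(b^-1 a^-1) tr(a) - tr(b^-1) = x*z - y
tr(b^-1 a^-3) = tr(a^-1 b^-1 a^-1) tr(a) - tr(a^-1 b^-1) = x^2*z - x*y - z

x^2*z - x*y - z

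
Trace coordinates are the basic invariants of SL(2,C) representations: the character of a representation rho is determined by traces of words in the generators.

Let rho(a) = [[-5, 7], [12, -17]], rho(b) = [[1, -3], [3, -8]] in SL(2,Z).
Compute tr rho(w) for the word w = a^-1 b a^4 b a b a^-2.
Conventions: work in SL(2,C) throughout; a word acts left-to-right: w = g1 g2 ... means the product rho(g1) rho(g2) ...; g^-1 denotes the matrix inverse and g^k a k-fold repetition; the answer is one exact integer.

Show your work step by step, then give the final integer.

rho(a^-1) = [[-17, -7], [-12, -5]]
... * rho(b) = [[1, -3], [3, -8]]  ->  [[-38, 107], [-27, 76]]
... * rho(a) = [[-5, 7], [12, -17]]  ->  [[1474, -2085], [1047, -1481]]
... * rho(a) = [[-5, 7], [12, -17]]  ->  [[-32390, 45763], [-23007, 32506]]
... * rho(a) = [[-5, 7], [12, -17]]  ->  [[711106, -1004701], [505107, -713651]]
... * rho(a) = [[-5, 7], [12, -17]]  ->  [[-15611942, 22057659], [-11089347, 15667816]]
... * rho(b) = [[1, -3], [3, -8]]  ->  [[50561035, -129625446], [35914101, -92074487]]
... * rho(a) = [[-5, 7], [12, -17]]  ->  [[-1808310527, 2557559827], [-1284464349, 1816664986]]
... * rho(b) = [[1, -3], [3, -8]]  ->  [[5864368954, -15035547035], [4165530609, -10679926841]]
... * rho(a^-1) = [[-17, -7], [-12, -5]]  ->  [[80732292202, 34127152497], [57345101739, 24240919942]]
... * rho(a^-1) = [[-17, -7], [-12, -5]]  ->  [[-1781974797398, -735761807899], [-1265757768867, -522620311883]]
tr = -1781974797398 + -522620311883 = -2304595109281

-2304595109281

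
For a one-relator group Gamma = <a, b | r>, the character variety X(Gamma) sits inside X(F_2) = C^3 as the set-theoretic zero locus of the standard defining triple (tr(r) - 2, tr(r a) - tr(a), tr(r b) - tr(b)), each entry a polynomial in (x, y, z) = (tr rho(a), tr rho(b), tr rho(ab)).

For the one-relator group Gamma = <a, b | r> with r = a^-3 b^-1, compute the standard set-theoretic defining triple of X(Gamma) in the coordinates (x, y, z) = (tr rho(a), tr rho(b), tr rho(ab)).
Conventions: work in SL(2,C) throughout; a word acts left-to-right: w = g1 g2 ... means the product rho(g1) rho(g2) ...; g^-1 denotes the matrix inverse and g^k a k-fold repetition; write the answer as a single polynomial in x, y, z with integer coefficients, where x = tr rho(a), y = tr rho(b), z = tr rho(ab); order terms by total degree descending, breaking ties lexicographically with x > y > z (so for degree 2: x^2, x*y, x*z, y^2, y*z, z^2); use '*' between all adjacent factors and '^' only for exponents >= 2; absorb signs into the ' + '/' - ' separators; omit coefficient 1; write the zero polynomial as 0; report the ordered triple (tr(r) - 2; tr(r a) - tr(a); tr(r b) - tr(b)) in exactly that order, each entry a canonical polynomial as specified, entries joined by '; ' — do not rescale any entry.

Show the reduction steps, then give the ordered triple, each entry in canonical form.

x^2*z - x*y - z - 2; x*z - x - y; x^3 - 3*x - y

use: trace(a^-1) = trace(a) = x
apply: trace(a^-2) = trace(a^-1)*trace(a) - trace(1) = x^2 - 2
use: trace(a^-1 b) = trace(b)*trace(a) - trace(b a) = x*y - z
use: trace(a^-2 b) = trace(a^-1 b)*trace(a) - trace(a^-1 b a) = x^2*y - x*z - y
trace(a^-1 b^-1 a^-1) = trace(a^-2)*trace(b) - trace(a^-2 b) = x*z - y
use: trace(a^-3 b^-1) = trace(a^-1 b^-1 a^-1)*trace(a) - trace(a^-1 b^-1) = x^2*z - x*y - z
trace(a^-3) = trace(a^-2)*trace(a) - trace(a^-1)   [inverse elimination on a] = x^3 - 3*x
assemble the triple (trace(r) - 2; trace(r a) - x; trace(r b) - y)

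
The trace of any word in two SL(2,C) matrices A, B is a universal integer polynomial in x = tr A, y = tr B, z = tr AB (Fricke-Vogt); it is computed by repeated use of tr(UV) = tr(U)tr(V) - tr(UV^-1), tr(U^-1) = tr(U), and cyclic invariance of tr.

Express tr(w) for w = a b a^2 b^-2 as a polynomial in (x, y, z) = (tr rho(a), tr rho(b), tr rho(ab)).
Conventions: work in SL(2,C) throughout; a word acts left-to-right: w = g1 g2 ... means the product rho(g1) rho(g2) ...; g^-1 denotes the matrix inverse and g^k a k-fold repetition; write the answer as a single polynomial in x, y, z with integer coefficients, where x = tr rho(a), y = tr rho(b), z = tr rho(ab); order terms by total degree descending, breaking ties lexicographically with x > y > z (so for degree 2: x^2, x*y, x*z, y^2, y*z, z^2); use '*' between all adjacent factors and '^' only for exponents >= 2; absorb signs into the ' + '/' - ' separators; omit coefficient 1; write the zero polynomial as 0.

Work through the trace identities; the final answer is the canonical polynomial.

reduce: trace(b a^2) = trace(a) trace(b a) - trace(b)  (reduce the a square) = x*z - y
reduce: trace(a b a^2) = trace(a) trace(b a^2) - trace(b a)  (reduce the a square) = x^2*z - x*y - z
reduce: trace(b a b a) = trace(a b) trace(a b) - trace(1)  (split on a) = z^2 - 2
so trace(b a b) = trace(b) trace(a b) - trace(a)  (reduce the b square) = y*z - x
reduce: trace(a b a^2 b) = trace(a) trace(b a b a) - trace(b a b)  (reduce the a square) = x*z^2 - y*z - x
reduce: trace(b^-1 a b a^2) = trace(a b a^2) trace(b) - trace(a b a^2 b)  (eliminate b^-1) = x^2*y*z - x*y^2 - x*z^2 + x
reduce: trace(a b a^2 b^-2) = trace(b^-1 a b a^2) trace(b) - trace(b^-1 a b a^2 b)  (eliminate b^-1) = x^2*y^2*z - x*y^3 - x*y*z^2 - x^2*z + 2*x*y + z

x^2*y^2*z - x*y^3 - x*y*z^2 - x^2*z + 2*x*y + z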